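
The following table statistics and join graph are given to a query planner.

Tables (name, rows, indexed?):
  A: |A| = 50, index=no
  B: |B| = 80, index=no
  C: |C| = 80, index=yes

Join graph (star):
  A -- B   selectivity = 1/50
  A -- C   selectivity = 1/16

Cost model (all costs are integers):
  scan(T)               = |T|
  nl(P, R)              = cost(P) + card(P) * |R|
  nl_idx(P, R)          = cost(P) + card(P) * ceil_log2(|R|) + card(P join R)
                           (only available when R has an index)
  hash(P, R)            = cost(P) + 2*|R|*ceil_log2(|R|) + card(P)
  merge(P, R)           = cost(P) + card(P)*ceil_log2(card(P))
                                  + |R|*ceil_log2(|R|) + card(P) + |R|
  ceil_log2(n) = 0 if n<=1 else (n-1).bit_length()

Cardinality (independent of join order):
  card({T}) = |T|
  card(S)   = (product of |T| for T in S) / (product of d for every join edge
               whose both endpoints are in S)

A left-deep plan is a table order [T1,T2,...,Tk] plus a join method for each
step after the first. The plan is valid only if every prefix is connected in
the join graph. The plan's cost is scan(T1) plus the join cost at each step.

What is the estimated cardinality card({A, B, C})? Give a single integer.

Tables in S: A(50), B(80), C(80)
Edges inside S: A-B(d=50), A-C(d=16)
numerator = 50 * 80 * 80 = 320000
denominator = 50 * 16 = 800
card(S) = 320000 / 800 = 400

400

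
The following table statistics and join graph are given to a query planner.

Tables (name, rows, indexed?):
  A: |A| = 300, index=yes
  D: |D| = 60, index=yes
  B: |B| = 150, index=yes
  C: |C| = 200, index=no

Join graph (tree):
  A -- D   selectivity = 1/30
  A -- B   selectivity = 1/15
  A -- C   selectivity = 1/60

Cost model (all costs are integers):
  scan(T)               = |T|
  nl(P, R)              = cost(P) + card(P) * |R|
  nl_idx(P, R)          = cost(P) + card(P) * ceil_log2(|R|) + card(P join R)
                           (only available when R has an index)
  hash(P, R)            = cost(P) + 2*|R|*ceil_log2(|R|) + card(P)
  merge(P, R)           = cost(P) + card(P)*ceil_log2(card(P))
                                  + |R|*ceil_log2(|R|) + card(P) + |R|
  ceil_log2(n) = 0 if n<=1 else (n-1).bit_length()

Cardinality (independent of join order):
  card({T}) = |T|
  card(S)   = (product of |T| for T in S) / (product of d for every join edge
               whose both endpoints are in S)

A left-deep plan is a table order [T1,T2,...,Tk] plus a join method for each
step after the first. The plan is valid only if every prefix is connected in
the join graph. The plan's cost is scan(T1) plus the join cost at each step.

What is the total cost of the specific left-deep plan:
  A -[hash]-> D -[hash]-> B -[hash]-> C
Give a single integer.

step 1: scan A: cost=300, card=300
step 2: join D via hash
    card(P join D) = 300*60/(30) = 600
    cost = 300 + 2*60*6 + 300 = 1320
step 3: join B via hash
    card(P join B) = 600*150/(15) = 6000
    cost = 1320 + 2*150*8 + 600 = 4320
step 4: join C via hash
    card(P join C) = 6000*200/(60) = 20000
    cost = 4320 + 2*200*8 + 6000 = 13520

13520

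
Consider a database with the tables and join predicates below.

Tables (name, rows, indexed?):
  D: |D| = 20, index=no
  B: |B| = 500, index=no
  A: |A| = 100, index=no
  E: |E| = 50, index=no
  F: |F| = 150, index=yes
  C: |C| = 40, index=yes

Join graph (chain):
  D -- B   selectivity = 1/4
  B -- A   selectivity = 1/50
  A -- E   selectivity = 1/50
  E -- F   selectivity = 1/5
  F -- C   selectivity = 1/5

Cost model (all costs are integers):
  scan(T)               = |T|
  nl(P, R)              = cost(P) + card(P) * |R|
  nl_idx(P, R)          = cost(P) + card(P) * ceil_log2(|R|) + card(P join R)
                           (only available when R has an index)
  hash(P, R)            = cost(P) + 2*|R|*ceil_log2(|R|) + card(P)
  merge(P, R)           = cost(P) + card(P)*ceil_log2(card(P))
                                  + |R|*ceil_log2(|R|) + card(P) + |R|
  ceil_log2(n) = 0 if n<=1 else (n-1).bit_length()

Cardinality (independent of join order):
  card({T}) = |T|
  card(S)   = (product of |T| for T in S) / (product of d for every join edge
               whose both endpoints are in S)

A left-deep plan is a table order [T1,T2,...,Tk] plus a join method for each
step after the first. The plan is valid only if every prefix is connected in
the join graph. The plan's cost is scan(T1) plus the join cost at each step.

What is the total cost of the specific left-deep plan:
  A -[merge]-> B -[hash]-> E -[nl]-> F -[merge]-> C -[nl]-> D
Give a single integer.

5437780

step 1: scan A: cost=100, card=100
step 2: join B via merge
    card(P join B) = 100*500/(50) = 1000
    cost = 100 + 100*7 + 500*9 + 100 + 500 = 5900
step 3: join E via hash
    card(P join E) = 1000*50/(50) = 1000
    cost = 5900 + 2*50*6 + 1000 = 7500
step 4: join F via nl
    card(P join F) = 1000*150/(5) = 30000
    cost = 7500 + 1000*150 = 157500
step 5: join C via merge
    card(P join C) = 30000*40/(5) = 240000
    cost = 157500 + 30000*15 + 40*6 + 30000 + 40 = 637780
step 6: join D via nl
    card(P join D) = 240000*20/(4) = 1200000
    cost = 637780 + 240000*20 = 5437780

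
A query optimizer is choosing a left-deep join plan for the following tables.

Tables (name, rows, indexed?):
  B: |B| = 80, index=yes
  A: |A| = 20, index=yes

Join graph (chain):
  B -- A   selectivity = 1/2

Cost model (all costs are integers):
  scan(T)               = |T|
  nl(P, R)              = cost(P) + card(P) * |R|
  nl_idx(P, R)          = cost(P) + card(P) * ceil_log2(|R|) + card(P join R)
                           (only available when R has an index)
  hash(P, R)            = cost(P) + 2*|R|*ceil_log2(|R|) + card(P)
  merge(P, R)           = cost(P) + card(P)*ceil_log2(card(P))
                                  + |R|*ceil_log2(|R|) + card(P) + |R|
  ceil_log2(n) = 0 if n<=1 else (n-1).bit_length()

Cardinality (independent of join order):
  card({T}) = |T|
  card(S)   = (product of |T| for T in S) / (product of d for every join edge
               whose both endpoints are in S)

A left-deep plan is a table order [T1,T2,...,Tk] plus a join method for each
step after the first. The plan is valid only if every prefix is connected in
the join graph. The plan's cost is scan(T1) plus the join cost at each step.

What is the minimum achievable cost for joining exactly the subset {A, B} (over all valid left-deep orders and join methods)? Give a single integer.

360

Selinger DP over subsets of {A,B}:
  {B}: scan cost=80, card=80
  {A}: scan cost=20, card=20
  {AB}: card=800; try (A,hash)→360, (B,merge)→780, (A,merge)→840, (B,nl_idx)→960, (B,hash)→1160, (A,nl_idx)→1280 …(+2); best=360 via (A,hash)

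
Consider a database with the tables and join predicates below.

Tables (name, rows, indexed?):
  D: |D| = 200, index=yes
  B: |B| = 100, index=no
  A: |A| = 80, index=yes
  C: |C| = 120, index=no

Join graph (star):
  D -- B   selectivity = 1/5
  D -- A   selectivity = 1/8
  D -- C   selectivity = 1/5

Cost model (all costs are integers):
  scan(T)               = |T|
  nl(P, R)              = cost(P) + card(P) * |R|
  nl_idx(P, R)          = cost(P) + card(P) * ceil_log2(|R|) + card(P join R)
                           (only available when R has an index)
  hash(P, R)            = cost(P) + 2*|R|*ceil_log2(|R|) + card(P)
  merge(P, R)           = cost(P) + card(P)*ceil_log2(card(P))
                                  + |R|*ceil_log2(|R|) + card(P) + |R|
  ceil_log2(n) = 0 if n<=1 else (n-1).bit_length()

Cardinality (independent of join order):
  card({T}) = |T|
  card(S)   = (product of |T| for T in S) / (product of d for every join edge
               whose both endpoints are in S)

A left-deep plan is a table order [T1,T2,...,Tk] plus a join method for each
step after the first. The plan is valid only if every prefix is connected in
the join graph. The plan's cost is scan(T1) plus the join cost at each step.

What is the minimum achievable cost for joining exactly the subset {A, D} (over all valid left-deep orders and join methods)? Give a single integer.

Selinger DP over subsets of {A,D}:
  {D}: scan cost=200, card=200
  {A}: scan cost=80, card=80
  {AD}: card=2000; try (A,hash)→1520, (D,merge)→2520, (A,merge)→2640, (D,nl_idx)→2720, (D,hash)→3360, (A,nl_idx)→3600 …(+2); best=1520 via (A,hash)

1520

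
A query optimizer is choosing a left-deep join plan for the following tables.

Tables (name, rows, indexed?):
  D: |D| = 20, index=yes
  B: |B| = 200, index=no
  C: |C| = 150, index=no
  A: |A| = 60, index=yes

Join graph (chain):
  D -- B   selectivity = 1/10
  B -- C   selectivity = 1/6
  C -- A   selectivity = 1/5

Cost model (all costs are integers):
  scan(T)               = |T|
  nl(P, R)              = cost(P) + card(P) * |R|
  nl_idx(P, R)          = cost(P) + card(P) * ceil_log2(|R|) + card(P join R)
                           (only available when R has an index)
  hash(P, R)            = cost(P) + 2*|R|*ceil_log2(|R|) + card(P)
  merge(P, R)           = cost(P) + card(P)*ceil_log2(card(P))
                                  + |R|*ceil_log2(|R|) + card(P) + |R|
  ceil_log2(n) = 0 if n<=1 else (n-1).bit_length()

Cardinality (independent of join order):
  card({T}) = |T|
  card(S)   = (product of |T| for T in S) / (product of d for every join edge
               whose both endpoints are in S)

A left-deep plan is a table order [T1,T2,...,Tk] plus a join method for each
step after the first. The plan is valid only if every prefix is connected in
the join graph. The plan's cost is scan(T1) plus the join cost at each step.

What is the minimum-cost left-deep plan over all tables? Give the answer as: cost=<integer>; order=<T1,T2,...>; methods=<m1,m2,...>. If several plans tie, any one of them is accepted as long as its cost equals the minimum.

Selinger DP (subsets sized 1..n):
  {D}: scan cost=20, card=20
  {B}: scan cost=200, card=200
  {C}: scan cost=150, card=150
  {A}: scan cost=60, card=60
  {BD}: card=400; try (D,hash)→600, (D,nl_idx)→1600, (B,merge)→1940, (D,merge)→2120, (B,hash)→3240, (B,nl)→4020 …(+1); best=600 via (D,hash)
  {BC}: card=5000; try (C,hash)→2800, (B,merge)→3300, (C,merge)→3350, (B,hash)→3500, (B,nl)→30150, (C,nl)→30200; best=2800 via (C,hash)
  {AC}: card=1800; try (A,hash)→1020, (C,merge)→1830, (A,merge)→1920, (C,hash)→2520, (A,nl_idx)→2850, (C,nl)→9060 …(+1); best=1020 via (A,hash)
  {BCD}: card=10000; try (C,hash)→3400, (C,merge)→5950, (D,hash)→8000, (D,nl_idx)→37800, (C,nl)→60600, (D,merge)→72920 …(+1); best=3400 via (C,hash)
  {ABC}: card=60000; try (B,hash)→6020, (A,hash)→8520, (B,merge)→24420, (A,merge)→73220, (A,nl_idx)→92800, (A,nl)→302800 …(+1); best=6020 via (B,hash)
  {ABCD}: card=120000; try (A,hash)→14120, (D,hash)→66220, (A,merge)→153820, (A,nl_idx)→183400, (D,nl_idx)→426020, (A,nl)→603400 …(+2); best=14120 via (A,hash)

cost=14120; order=B,D,C,A; methods=hash,hash,hash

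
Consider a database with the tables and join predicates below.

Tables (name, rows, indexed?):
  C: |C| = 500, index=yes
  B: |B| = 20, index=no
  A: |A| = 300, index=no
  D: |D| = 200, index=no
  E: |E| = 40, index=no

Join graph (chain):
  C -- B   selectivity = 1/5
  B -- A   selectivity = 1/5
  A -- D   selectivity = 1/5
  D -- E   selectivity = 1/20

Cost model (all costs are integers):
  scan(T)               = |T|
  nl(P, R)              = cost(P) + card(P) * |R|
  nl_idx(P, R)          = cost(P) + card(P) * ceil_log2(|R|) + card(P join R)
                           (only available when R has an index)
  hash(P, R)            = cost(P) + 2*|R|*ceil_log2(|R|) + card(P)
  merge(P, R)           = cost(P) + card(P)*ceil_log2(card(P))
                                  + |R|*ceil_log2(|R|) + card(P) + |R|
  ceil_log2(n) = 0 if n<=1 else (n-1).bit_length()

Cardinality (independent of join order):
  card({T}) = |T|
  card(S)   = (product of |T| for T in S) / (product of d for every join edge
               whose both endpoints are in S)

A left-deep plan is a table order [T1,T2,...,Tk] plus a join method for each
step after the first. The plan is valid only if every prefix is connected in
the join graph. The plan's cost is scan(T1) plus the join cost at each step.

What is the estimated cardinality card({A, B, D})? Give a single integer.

48000

Tables in S: A(300), B(20), D(200)
Edges inside S: B-A(d=5), A-D(d=5)
numerator = 300 * 20 * 200 = 1200000
denominator = 5 * 5 = 25
card(S) = 1200000 / 25 = 48000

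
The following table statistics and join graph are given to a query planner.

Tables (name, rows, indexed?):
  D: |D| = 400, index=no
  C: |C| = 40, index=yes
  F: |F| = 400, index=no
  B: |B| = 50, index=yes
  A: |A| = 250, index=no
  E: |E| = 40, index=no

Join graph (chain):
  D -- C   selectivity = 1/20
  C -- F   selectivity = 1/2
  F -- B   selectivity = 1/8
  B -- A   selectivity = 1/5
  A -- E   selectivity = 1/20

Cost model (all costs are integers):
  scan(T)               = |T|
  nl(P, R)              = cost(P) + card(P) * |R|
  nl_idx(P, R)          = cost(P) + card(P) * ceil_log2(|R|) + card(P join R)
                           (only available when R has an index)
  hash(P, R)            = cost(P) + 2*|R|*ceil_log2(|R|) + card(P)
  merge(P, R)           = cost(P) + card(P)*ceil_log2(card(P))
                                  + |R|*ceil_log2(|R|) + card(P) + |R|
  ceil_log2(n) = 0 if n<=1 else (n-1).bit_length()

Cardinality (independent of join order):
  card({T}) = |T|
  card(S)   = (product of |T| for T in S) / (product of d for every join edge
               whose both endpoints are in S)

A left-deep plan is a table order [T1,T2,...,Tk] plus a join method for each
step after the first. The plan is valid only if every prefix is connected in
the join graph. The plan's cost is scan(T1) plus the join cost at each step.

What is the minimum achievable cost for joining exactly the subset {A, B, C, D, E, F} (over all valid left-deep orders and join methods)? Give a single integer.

5271960

Selinger DP over subsets of {A,B,C,D,E,F}:
  {D}: scan cost=400, card=400
  {C}: scan cost=40, card=40
  {F}: scan cost=400, card=400
  {B}: scan cost=50, card=50
  {A}: scan cost=250, card=250
  {E}: scan cost=40, card=40
  {CD}: card=800; try (C,hash)→1280, (C,nl_idx)→3600, (D,merge)→4320, (C,merge)→4680, (D,hash)→7280, (D,nl)→16040 …(+1); best=1280 via (C,hash)
  {CF}: card=8000; try (C,hash)→1280, (F,merge)→4320, (C,merge)→4680, (F,hash)→7280, (C,nl_idx)→10800, (F,nl)→16040 …(+1); best=1280 via (C,hash)
  {BF}: card=2500; try (B,hash)→1400, (F,merge)→4400, (B,merge)→4750, (B,nl_idx)→5300, (F,hash)→7300, (F,nl)→20050 …(+1); best=1400 via (B,hash)
  {AB}: card=2500; try (B,hash)→1100, (A,merge)→2650, (B,merge)→2850, (A,hash)→4100, (B,nl_idx)→4250, (A,nl)→12550 …(+1); best=1100 via (B,hash)
  {AE}: card=500; try (E,hash)→980, (A,merge)→2570, (E,merge)→2780, (A,hash)→4080, (A,nl)→10040, (E,nl)→10250; best=980 via (E,hash)
  {CDF}: card=160000; try (F,hash)→9280, (F,merge)→14080, (D,hash)→16480, (D,merge)→117280, (F,nl)→321280, (D,nl)→3201280; best=9280 via (F,hash)
  {BCF}: card=50000; try (C,hash)→4380, (B,hash)→9880, (C,merge)→34180, (C,nl_idx)→66400, (B,nl_idx)→99280, (C,nl)→101400 …(+2); best=4380 via (C,hash)
  {ABF}: card=125000; try (A,hash)→7900, (F,hash)→10800, (A,merge)→36150, (F,merge)→37600, (A,nl)→626400, (F,nl)→1001100; best=7900 via (A,hash)
  {ABE}: card=5000; try (B,hash)→2080, (E,hash)→4080, (B,merge)→6330, (B,nl_idx)→8980, (B,nl)→25980, (E,merge)→33880 …(+1); best=2080 via (B,hash)
  {BCDF}: card=1000000; try (D,hash)→61580, (B,hash)→169880, (D,merge)→858380, (B,nl_idx)→1969280, (B,merge)→3049630, (B,nl)→8009280 …(+1); best=61580 via (D,hash)
  {ABCF}: card=2500000; try (A,hash)→58380, (C,hash)→133380, (A,merge)→856630, (C,merge)→2258180, (C,nl_idx)→3257900, (C,nl)→5007900 …(+1); best=58380 via (A,hash)
  {ABEF}: card=250000; try (F,hash)→14280, (F,merge)→76080, (E,hash)→133380, (F,nl)→2002080, (E,merge)→2258180, (E,nl)→5007900; best=14280 via (F,hash)
  {ABCDF}: card=50000000; try (A,hash)→1065580, (D,hash)→2565580, (A,merge)→21063830, (D,merge)→57562380, (A,nl)→250061580, (D,nl)→1000058380; best=1065580 via (A,hash)
  {ABCEF}: card=5000000; try (C,hash)→264760, (E,hash)→2558860, (C,merge)→4764560, (C,nl_idx)→6514280, (C,nl)→10014280, (E,merge)→57558660 …(+1); best=264760 via (C,hash)
  {ABCDEF}: card=100000000; try (D,hash)→5271960, (E,hash)→51066060, (D,merge)→120268760, (E,merge)→1351065860, (D,nl)→2000264760, (E,nl)→2001065580; best=5271960 via (D,hash)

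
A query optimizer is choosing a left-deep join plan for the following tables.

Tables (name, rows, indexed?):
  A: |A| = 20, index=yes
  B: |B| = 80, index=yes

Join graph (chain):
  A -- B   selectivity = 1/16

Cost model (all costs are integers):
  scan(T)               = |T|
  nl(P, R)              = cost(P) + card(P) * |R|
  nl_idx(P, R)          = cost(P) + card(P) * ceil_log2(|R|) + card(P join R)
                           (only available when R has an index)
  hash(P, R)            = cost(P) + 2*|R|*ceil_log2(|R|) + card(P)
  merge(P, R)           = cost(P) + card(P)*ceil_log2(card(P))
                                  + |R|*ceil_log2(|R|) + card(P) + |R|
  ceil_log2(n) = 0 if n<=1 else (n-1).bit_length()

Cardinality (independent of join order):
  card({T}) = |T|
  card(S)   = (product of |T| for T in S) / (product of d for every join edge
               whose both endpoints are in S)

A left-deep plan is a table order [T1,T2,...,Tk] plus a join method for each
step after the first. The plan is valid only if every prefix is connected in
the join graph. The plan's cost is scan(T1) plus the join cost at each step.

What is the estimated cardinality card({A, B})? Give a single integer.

Tables in S: A(20), B(80)
Edges inside S: A-B(d=16)
numerator = 20 * 80 = 1600
denominator = 16 = 16
card(S) = 1600 / 16 = 100

100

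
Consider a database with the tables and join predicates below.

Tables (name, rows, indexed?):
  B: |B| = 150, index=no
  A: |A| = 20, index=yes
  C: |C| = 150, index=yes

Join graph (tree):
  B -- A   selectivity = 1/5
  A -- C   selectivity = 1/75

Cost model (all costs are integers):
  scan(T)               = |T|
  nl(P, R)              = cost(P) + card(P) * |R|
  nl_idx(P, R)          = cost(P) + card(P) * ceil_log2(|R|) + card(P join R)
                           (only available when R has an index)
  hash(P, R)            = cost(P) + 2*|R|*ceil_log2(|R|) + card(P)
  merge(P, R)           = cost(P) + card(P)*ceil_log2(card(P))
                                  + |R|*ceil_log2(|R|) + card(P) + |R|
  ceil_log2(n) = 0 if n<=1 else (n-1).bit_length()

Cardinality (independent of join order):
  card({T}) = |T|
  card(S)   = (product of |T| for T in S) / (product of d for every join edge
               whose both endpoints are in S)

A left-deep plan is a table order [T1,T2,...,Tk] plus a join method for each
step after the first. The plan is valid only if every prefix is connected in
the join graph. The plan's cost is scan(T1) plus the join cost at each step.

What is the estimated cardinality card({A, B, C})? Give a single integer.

1200

Tables in S: A(20), B(150), C(150)
Edges inside S: B-A(d=5), A-C(d=75)
numerator = 20 * 150 * 150 = 450000
denominator = 5 * 75 = 375
card(S) = 450000 / 375 = 1200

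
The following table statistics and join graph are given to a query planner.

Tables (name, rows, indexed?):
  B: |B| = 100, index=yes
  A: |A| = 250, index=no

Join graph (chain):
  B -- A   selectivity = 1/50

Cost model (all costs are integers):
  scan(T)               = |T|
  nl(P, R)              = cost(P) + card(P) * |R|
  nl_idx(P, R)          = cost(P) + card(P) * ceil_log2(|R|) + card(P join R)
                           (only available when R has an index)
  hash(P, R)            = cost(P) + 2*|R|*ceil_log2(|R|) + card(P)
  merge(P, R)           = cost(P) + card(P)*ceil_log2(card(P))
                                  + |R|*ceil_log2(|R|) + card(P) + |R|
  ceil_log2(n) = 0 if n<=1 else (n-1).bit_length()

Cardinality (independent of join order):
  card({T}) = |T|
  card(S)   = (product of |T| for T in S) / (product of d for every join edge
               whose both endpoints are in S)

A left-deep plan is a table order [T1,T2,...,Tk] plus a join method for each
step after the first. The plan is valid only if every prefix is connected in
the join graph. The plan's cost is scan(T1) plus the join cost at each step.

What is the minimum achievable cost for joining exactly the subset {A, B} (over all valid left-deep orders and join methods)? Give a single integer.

1900

Selinger DP over subsets of {A,B}:
  {B}: scan cost=100, card=100
  {A}: scan cost=250, card=250
  {AB}: card=500; try (B,hash)→1900, (B,nl_idx)→2500, (A,merge)→3150, (B,merge)→3300, (A,hash)→4200, (A,nl)→25100 …(+1); best=1900 via (B,hash)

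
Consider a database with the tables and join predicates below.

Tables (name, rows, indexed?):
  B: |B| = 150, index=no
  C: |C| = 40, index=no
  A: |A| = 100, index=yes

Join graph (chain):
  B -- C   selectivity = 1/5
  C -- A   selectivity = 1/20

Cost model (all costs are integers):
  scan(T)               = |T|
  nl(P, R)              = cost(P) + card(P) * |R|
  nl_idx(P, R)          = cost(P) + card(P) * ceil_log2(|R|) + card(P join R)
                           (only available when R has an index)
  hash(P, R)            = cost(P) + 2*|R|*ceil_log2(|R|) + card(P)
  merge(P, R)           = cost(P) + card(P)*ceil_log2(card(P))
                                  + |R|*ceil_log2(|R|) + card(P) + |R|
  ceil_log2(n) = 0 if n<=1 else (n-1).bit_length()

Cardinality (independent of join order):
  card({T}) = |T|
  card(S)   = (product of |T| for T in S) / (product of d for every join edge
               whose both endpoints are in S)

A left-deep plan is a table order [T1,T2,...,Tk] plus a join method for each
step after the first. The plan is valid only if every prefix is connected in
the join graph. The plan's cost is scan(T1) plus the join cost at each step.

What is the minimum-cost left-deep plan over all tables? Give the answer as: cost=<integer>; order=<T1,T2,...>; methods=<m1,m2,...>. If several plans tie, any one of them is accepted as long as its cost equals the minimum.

Selinger DP (subsets sized 1..n):
  {B}: scan cost=150, card=150
  {C}: scan cost=40, card=40
  {A}: scan cost=100, card=100
  {BC}: card=1200; try (C,hash)→780, (B,merge)→1670, (C,merge)→1780, (B,hash)→2480, (B,nl)→6040, (C,nl)→6150; best=780 via (C,hash)
  {AC}: card=200; try (A,nl_idx)→520, (C,hash)→680, (A,merge)→1120, (C,merge)→1180, (A,hash)→1480, (A,nl)→4040 …(+1); best=520 via (A,nl_idx)
  {ABC}: card=6000; try (B,hash)→3120, (A,hash)→3380, (B,merge)→3670, (A,nl_idx)→15180, (A,merge)→15980, (B,nl)→30520 …(+1); best=3120 via (B,hash)

cost=3120; order=C,A,B; methods=nl_idx,hash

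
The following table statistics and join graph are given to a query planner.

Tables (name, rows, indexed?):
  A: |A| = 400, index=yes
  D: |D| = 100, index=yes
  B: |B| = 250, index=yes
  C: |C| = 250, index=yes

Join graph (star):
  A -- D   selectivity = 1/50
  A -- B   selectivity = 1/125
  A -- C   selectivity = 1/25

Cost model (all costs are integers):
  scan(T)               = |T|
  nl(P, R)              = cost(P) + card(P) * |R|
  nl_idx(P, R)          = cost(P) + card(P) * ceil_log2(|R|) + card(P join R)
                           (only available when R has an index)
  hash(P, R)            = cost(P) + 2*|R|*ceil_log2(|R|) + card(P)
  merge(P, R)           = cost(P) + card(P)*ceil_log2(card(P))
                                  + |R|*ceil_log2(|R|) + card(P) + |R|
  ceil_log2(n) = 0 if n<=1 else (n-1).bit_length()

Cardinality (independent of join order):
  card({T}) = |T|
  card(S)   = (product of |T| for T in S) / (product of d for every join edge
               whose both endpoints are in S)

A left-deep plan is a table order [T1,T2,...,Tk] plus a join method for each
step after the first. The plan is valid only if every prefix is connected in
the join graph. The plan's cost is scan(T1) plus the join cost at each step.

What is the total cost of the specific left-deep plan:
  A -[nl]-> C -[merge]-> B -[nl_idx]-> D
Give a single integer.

step 1: scan A: cost=400, card=400
step 2: join C via nl
    card(P join C) = 400*250/(25) = 4000
    cost = 400 + 400*250 = 100400
step 3: join B via merge
    card(P join B) = 4000*250/(125) = 8000
    cost = 100400 + 4000*12 + 250*8 + 4000 + 250 = 154650
step 4: join D via nl_idx
    card(P join D) = 8000*100/(50) = 16000
    cost = 154650 + 8000*7 + 16000 = 226650

226650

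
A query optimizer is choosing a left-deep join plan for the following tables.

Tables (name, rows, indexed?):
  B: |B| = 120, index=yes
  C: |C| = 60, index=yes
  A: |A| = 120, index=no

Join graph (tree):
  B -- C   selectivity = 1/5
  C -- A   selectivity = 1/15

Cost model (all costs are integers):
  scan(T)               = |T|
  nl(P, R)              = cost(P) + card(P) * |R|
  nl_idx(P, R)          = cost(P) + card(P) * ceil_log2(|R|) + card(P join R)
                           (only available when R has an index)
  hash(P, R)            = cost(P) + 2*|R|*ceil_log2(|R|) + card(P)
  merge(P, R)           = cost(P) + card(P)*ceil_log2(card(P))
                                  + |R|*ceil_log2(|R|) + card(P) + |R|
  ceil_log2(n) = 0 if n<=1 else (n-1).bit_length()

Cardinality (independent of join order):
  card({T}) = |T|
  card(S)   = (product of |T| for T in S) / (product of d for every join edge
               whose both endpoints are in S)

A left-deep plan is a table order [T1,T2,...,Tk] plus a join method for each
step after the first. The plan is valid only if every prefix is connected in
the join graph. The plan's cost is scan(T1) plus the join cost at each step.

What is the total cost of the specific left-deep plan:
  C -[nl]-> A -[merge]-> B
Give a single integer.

13020

step 1: scan C: cost=60, card=60
step 2: join A via nl
    card(P join A) = 60*120/(15) = 480
    cost = 60 + 60*120 = 7260
step 3: join B via merge
    card(P join B) = 480*120/(5) = 11520
    cost = 7260 + 480*9 + 120*7 + 480 + 120 = 13020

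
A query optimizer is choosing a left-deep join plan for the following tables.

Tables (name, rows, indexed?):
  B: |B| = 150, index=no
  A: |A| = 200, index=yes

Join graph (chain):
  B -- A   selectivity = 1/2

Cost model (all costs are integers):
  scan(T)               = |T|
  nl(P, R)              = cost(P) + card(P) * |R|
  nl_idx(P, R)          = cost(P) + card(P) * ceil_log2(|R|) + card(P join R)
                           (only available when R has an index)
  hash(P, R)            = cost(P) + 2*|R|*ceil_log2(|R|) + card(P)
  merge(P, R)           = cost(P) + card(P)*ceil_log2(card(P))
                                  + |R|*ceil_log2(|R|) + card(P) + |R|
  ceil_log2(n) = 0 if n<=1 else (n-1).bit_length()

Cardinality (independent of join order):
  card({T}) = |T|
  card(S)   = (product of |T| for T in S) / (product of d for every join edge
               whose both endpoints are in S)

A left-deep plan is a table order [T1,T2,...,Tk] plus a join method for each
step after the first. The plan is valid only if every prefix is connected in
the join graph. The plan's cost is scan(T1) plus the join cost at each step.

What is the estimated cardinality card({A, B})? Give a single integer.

15000

Tables in S: A(200), B(150)
Edges inside S: B-A(d=2)
numerator = 200 * 150 = 30000
denominator = 2 = 2
card(S) = 30000 / 2 = 15000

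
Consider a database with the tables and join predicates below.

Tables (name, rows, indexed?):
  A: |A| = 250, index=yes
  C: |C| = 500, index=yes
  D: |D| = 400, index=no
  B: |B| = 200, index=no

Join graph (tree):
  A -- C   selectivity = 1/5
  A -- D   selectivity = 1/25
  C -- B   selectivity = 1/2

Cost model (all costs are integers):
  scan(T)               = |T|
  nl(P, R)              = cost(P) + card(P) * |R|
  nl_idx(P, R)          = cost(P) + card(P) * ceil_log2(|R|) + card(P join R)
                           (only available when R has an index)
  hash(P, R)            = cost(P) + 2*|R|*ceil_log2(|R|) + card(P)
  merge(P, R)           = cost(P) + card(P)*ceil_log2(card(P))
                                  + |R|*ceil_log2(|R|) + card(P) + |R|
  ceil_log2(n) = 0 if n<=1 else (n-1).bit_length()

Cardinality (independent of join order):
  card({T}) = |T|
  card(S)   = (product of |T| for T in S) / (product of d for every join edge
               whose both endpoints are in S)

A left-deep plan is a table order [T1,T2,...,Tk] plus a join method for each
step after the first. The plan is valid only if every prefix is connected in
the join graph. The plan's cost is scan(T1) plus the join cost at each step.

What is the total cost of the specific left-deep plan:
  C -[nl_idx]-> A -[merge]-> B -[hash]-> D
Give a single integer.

step 1: scan C: cost=500, card=500
step 2: join A via nl_idx
    card(P join A) = 500*250/(5) = 25000
    cost = 500 + 500*8 + 25000 = 29500
step 3: join B via merge
    card(P join B) = 25000*200/(2) = 2500000
    cost = 29500 + 25000*15 + 200*8 + 25000 + 200 = 431300
step 4: join D via hash
    card(P join D) = 2500000*400/(25) = 40000000
    cost = 431300 + 2*400*9 + 2500000 = 2938500

2938500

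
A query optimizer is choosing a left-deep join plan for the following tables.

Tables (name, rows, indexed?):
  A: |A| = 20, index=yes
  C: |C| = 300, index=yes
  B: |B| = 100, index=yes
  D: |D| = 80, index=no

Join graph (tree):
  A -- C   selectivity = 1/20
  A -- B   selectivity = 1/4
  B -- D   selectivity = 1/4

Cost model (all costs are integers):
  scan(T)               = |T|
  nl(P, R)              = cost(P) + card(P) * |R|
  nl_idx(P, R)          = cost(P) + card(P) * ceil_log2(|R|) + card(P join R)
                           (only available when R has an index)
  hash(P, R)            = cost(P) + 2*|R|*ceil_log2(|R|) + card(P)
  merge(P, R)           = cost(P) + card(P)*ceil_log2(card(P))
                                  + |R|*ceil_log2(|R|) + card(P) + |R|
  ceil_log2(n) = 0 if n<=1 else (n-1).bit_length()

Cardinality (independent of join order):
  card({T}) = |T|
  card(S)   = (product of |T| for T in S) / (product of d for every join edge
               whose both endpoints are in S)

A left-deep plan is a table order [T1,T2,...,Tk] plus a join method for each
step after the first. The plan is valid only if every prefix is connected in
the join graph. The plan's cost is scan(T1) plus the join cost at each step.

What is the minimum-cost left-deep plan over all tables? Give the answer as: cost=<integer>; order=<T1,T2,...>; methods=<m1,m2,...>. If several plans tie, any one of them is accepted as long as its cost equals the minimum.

Selinger DP (subsets sized 1..n):
  {A}: scan cost=20, card=20
  {C}: scan cost=300, card=300
  {B}: scan cost=100, card=100
  {D}: scan cost=80, card=80
  {AC}: card=300; try (C,nl_idx)→500, (A,hash)→800, (A,nl_idx)→2100, (C,merge)→3140, (A,merge)→3420, (C,hash)→5440 …(+2); best=500 via (C,nl_idx)
  {AB}: card=500; try (A,hash)→400, (B,nl_idx)→660, (B,merge)→940, (A,merge)→1020, (A,nl_idx)→1100, (B,hash)→1440 …(+2); best=400 via (A,hash)
  {BD}: card=2000; try (D,hash)→1320, (B,merge)→1520, (D,merge)→1540, (B,hash)→1560, (B,nl_idx)→2640, (B,nl)→8080 …(+1); best=1320 via (D,hash)
  {ABC}: card=7500; try (B,hash)→2200, (B,merge)→4300, (C,hash)→6300, (C,merge)→8400, (B,nl_idx)→10100, (C,nl_idx)→12400 …(+2); best=2200 via (B,hash)
  {ABD}: card=10000; try (D,hash)→2020, (A,hash)→3520, (D,merge)→6040, (A,nl_idx)→21320, (A,merge)→25440, (D,nl)→40400 …(+1); best=2020 via (D,hash)
  {ABCD}: card=150000; try (D,hash)→10820, (C,hash)→17420, (D,merge)→107840, (C,merge)→155020, (C,nl_idx)→242020, (D,nl)→602200 …(+1); best=10820 via (D,hash)

cost=10820; order=A,C,B,D; methods=nl_idx,hash,hash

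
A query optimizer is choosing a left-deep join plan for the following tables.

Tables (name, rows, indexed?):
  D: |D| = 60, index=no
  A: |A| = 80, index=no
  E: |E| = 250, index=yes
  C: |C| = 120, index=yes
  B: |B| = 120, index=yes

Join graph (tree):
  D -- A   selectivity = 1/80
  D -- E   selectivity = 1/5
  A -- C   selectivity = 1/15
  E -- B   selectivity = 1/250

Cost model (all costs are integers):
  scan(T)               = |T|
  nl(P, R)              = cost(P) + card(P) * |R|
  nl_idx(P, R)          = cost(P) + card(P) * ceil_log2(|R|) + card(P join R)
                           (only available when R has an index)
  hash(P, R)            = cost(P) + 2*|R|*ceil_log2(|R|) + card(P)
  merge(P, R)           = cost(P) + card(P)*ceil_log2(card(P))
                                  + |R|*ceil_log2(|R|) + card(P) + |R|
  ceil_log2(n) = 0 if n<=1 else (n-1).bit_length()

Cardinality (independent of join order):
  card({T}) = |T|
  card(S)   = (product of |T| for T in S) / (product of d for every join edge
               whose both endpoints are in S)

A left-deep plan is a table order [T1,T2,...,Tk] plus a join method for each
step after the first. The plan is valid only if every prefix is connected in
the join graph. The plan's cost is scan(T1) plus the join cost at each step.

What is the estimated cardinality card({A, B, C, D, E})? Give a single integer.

Tables in S: A(80), B(120), C(120), D(60), E(250)
Edges inside S: D-A(d=80), D-E(d=5), A-C(d=15), E-B(d=250)
numerator = 80 * 120 * 120 * 60 * 250 = 17280000000
denominator = 80 * 5 * 15 * 250 = 1500000
card(S) = 17280000000 / 1500000 = 11520

11520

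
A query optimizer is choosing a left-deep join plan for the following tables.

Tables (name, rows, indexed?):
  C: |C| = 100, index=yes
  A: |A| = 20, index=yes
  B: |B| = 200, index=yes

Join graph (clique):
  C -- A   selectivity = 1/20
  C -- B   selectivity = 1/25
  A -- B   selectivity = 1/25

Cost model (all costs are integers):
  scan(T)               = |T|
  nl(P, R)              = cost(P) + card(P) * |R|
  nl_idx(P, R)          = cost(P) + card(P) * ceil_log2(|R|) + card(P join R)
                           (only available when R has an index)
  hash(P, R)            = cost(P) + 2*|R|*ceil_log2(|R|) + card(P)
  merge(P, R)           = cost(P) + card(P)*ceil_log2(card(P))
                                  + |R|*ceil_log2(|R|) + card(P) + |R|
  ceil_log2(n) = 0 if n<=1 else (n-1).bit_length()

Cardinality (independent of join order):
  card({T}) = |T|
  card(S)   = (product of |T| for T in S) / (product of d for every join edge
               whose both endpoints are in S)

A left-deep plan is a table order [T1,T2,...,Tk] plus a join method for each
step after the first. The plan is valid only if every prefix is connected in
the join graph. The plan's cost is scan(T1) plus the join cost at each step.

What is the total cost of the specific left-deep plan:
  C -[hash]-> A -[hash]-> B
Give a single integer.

step 1: scan C: cost=100, card=100
step 2: join A via hash
    card(P join A) = 100*20/(20) = 100
    cost = 100 + 2*20*5 + 100 = 400
step 3: join B via hash
    card(P join B) = 100*200/(25*25) = 32
    cost = 400 + 2*200*8 + 100 = 3700

3700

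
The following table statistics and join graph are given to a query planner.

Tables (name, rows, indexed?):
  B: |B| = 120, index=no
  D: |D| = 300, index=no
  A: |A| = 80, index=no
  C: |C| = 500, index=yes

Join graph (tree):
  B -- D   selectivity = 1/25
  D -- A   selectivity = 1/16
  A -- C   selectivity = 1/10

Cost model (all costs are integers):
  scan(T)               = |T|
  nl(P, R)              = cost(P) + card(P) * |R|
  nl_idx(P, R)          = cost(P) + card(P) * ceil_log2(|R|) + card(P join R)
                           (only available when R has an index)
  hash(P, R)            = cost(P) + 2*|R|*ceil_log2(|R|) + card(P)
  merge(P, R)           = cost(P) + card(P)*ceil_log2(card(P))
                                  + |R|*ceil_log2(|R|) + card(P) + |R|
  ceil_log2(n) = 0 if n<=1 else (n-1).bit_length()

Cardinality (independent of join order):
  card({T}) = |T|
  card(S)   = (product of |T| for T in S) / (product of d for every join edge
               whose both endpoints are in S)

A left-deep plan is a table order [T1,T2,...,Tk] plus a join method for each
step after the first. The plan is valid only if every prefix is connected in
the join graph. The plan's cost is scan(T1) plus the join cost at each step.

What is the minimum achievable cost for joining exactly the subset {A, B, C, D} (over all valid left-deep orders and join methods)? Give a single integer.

Selinger DP over subsets of {A,B,C,D}:
  {B}: scan cost=120, card=120
  {D}: scan cost=300, card=300
  {A}: scan cost=80, card=80
  {C}: scan cost=500, card=500
  {BD}: card=1440; try (B,hash)→2280, (D,merge)→4080, (B,merge)→4260, (D,hash)→5640, (D,nl)→36120, (B,nl)→36300; best=2280 via (B,hash)
  {AD}: card=1500; try (A,hash)→1720, (D,merge)→3720, (A,merge)→3940, (D,hash)→5560, (D,nl)→24080, (A,nl)→24300; best=1720 via (A,hash)
  {AC}: card=4000; try (A,hash)→2120, (C,nl_idx)→4800, (C,merge)→5720, (A,merge)→6140, (C,hash)→9160, (C,nl)→40080 …(+1); best=2120 via (A,hash)
  {ABD}: card=7200; try (A,hash)→4840, (B,hash)→4900, (A,merge)→20200, (B,merge)→20680, (A,nl)→117480, (B,nl)→181720; best=4840 via (A,hash)
  {ACD}: card=75000; try (D,hash)→11520, (C,hash)→12220, (C,merge)→24720, (D,merge)→57120, (C,nl_idx)→90220, (C,nl)→751720 …(+1); best=11520 via (D,hash)
  {ABCD}: card=360000; try (C,hash)→21040, (B,hash)→88200, (C,merge)→110640, (C,nl_idx)→429640, (B,merge)→1362480, (C,nl)→3604840 …(+1); best=21040 via (C,hash)

21040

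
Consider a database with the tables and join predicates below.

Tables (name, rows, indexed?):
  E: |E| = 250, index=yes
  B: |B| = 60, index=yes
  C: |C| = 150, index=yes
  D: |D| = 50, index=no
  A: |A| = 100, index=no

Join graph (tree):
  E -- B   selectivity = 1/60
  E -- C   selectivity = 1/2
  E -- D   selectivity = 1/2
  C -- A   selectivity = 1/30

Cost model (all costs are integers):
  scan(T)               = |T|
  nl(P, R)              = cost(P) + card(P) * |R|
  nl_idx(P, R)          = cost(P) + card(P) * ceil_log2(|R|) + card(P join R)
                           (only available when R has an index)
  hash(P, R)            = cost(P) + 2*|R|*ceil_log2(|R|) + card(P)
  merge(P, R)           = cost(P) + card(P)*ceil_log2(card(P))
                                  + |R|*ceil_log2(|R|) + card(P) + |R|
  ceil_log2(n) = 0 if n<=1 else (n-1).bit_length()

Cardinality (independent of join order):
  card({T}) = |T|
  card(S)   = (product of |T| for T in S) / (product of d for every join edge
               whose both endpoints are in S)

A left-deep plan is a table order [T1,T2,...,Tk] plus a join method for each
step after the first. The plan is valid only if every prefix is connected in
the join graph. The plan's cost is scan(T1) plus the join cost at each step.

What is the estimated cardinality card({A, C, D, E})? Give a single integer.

1562500

Tables in S: A(100), C(150), D(50), E(250)
Edges inside S: E-C(d=2), E-D(d=2), C-A(d=30)
numerator = 100 * 150 * 50 * 250 = 187500000
denominator = 2 * 2 * 30 = 120
card(S) = 187500000 / 120 = 1562500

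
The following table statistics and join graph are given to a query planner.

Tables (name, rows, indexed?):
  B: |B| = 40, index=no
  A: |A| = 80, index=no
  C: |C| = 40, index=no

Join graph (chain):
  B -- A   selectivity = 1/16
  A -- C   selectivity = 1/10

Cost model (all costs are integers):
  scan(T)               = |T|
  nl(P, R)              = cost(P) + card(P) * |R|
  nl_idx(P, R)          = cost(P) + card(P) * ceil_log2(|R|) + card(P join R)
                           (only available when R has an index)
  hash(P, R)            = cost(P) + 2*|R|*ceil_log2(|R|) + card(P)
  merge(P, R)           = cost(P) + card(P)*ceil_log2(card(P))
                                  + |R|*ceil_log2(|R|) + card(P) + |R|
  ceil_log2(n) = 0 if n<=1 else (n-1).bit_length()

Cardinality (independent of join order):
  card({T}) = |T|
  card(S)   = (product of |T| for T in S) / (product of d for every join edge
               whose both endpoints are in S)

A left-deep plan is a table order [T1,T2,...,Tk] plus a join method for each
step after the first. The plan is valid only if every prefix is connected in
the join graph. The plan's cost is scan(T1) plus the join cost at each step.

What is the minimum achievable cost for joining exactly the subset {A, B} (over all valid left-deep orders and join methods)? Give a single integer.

Selinger DP over subsets of {A,B}:
  {B}: scan cost=40, card=40
  {A}: scan cost=80, card=80
  {AB}: card=200; try (B,hash)→640, (A,merge)→960, (B,merge)→1000, (A,hash)→1200, (A,nl)→3240, (B,nl)→3280; best=640 via (B,hash)

640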